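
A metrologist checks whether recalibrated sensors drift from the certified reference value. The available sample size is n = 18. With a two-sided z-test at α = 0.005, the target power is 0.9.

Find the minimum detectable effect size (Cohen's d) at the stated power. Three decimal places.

d ≈ 0.964

Need Φ(δ − 2.807) = 0.9, so δ = 2.807 + 1.282 = 4.089.
(Lower-tail contribution to power is negligible for δ > 0.)
δ = d·√n ⇒ d = δ/√n = 4.089/√18 = 0.9637.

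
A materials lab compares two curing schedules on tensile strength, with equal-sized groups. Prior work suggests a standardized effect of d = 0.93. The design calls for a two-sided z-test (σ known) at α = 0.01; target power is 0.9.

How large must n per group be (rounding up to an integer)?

n = 35 per group

For power 0.9 need Φ(δ − z_{0.005}) = 0.9, so δ = z_{0.005} + z_{0.10} = 2.576 + 1.282 = 3.857.
(Ignoring the negligible lower-tail rejection probability gives the usual closed-form inversion.)
δ = d·√(n/2) ⇒ n = 2(δ/d)² = 2 × (3.857 / 0.93)² = 34.41.
Rounding up, n = 35 per group.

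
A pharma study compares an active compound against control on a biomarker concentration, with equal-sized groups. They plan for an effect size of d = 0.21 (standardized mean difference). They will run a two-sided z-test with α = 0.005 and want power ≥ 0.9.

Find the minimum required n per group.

n = 759 per group

For power 0.9 need Φ(δ − z_{0.0025}) = 0.9, so δ = z_{0.0025} + z_{0.10} = 2.807 + 1.282 = 4.089.
(Ignoring the negligible lower-tail rejection probability gives the usual closed-form inversion.)
δ = d·√(n/2) ⇒ n = 2(δ/d)² = 2 × (4.089 / 0.21)² = 758.12.
Rounding up, n = 759 per group.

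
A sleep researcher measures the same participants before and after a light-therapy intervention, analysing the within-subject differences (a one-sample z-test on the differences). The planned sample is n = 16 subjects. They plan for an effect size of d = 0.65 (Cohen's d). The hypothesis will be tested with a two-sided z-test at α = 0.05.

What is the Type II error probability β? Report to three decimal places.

Noncentrality parameter: δ = d·√n = 0.65 × √16 = 2.6000
Critical value for a two-sided test at α = 0.05: z_{α/2} = 1.960.
Power = Φ(δ − 1.960) + Φ(−δ − 1.960) = Φ(0.640) + Φ(-4.560) = 0.7389 + 0.0000 = 0.7389.
Type II error: β = 1 − power = 1 − 0.7389 = 0.2611.

β ≈ 0.261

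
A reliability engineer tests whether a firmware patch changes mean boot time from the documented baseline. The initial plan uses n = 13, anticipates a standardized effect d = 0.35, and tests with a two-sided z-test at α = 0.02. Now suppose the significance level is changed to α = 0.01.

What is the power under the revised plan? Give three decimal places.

δ = d·√n = 0.35 × √13 = 1.2619 (unchanged). New critical value: z_{0.005} = 2.576.
Revised power = Φ(δ − 2.576) + Φ(−δ − 2.576) = Φ(-1.314) + Φ(-3.838) = 0.0944 + 0.0001 = 0.0945.

Power ≈ 0.095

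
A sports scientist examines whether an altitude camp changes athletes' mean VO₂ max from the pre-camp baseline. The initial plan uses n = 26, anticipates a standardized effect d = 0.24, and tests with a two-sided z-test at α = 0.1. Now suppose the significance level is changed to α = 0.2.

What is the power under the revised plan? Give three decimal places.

Power ≈ 0.483

δ = d·√n = 0.24 × √26 = 1.2238 (unchanged). New critical value: z_{0.1} = 1.282.
Revised power = Φ(δ − 1.282) + Φ(−δ − 1.282) = Φ(-0.058) + Φ(-2.505) = 0.4770 + 0.0061 = 0.4831.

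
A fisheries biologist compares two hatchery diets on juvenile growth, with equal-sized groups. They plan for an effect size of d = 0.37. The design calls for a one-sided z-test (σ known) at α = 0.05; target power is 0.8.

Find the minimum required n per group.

n = 91 per group

For power 0.8 need Φ(δ − z_{0.05}) = 0.8, so δ = z_{0.05} + z_{0.20} = 1.645 + 0.842 = 2.486.
δ = d·√(n/2) ⇒ n = 2(δ/d)² = 2 × (2.486 / 0.37)² = 90.32.
Round up to the next whole unit.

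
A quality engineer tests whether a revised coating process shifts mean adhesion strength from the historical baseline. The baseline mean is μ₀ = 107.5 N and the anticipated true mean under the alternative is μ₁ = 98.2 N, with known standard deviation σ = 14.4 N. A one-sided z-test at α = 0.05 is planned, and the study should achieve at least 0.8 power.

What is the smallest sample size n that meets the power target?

n = 15

Standardized effect: d = |μ₁ − μ₀| / σ = |98.2 − 107.5| / 14.4 = 0.6458
Set Φ(δ − 1.645) = 0.8; then δ − 1.645 = Φ⁻¹(0.8) = 0.842, giving δ = 2.486.
δ = d·√n ⇒ n = (δ/d)² = (2.486 / 0.6458)² = 14.82.
Round up to the next whole unit.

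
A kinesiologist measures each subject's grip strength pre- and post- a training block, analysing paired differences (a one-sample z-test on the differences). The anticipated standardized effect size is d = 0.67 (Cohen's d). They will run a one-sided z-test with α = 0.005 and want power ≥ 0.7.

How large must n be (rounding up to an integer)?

n = 22

Set Φ(δ − 2.576) = 0.7; then δ − 2.576 = Φ⁻¹(0.7) = 0.524, giving δ = 3.100.
δ = d·√n ⇒ n = (δ/d)² = (3.100 / 0.67)² = 21.41.
Rounding up, n = 22.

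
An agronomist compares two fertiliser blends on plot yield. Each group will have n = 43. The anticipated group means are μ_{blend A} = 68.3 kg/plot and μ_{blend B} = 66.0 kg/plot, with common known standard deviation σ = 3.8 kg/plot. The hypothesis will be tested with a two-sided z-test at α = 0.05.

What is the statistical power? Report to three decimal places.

Power ≈ 0.801

Standardized effect: d = |μ_{blend A} − μ_{blend B}| / σ = |68.3 − 66.0| / 3.8 = 0.6053
Noncentrality parameter: δ = d·√(n/2) = 0.6053 × √(43/2) = 2.8065
Critical value for a two-sided test at α = 0.05: z_{α/2} = 1.960.
Power = Φ(δ − 1.960) + Φ(−δ − 1.960) = Φ(0.847) + Φ(-4.766) = 0.8014 + 0.0000 = 0.8014.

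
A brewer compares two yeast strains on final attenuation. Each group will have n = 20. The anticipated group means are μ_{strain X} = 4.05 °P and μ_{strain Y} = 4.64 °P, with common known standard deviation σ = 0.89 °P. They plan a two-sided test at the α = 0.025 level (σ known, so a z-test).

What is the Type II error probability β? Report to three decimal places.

β ≈ 0.558

Standardized effect: d = |μ_{strain X} − μ_{strain Y}| / σ = |4.05 − 4.64| / 0.89 = 0.6629
Noncentrality parameter: δ = d·√(n/2) = 0.6629 × √(20/2) = 2.0963
Critical value for a two-sided test at α = 0.025: z_{α/2} = 2.241.
Power = Φ(δ − 2.241) + Φ(−δ − 2.241) = Φ(-0.145) + Φ(-4.338) = 0.4423 + 0.0000 = 0.4423.
Type II error: β = 1 − power = 1 − 0.4423 = 0.5577.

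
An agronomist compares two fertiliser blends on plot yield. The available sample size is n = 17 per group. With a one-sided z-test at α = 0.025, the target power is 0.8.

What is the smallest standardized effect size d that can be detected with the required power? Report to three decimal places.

Need Φ(δ − 1.960) = 0.8, so δ = 1.960 + 0.842 = 2.802.
δ = d·√(n/2) ⇒ d = δ/√(n/2) = 2.802/√(17/2) = 0.9609.

d ≈ 0.961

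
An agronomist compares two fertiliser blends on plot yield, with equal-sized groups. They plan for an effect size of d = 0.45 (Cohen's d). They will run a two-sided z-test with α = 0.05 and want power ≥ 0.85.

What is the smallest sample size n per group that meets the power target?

Set Φ(δ − 1.960) = 0.85; then δ − 1.960 = Φ⁻¹(0.85) = 1.036, giving δ = 2.996.
(The Φ(−δ − z_{α/2}) term is vanishingly small for δ > 0 and is dropped in the standard sample-size formula.)
δ = d·√(n/2) ⇒ n = 2(δ/d)² = 2 × (2.996 / 0.45)² = 88.68.
Rounding up, n = 89 per group.

n = 89 per group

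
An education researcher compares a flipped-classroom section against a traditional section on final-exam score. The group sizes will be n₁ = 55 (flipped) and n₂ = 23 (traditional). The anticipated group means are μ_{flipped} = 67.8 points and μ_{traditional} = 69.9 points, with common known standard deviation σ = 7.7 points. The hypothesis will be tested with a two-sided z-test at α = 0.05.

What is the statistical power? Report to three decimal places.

Standardized effect: d = |μ_{flipped} − μ_{traditional}| / σ = |67.8 − 69.9| / 7.7 = 0.2727
Noncentrality parameter: δ = d / √(1/n₁ + 1/n₂) = 0.2727 / √(1/55 + 1/23) = 1.0983
Critical value for a two-sided test at α = 0.05: z_{α/2} = 1.960.
Power = Φ(δ − 1.960) + Φ(−δ − 1.960) = Φ(-0.862) + Φ(-3.058) = 0.1944 + 0.0011 = 0.1956.

Power ≈ 0.196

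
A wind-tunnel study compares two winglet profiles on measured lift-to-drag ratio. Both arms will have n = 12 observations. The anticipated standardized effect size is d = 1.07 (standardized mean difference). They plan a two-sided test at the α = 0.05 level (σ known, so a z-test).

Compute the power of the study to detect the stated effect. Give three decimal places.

Noncentrality parameter: δ = d·√(n/2) = 1.07 × √(12/2) = 2.6210
Two-sided α = 0.05 → critical value z_{0.025} = 1.960.
Power = Φ(δ − 1.960) + Φ(−δ − 1.960) = Φ(0.661) + Φ(-4.581) = 0.7457 + 0.0000 = 0.7457.

Power ≈ 0.746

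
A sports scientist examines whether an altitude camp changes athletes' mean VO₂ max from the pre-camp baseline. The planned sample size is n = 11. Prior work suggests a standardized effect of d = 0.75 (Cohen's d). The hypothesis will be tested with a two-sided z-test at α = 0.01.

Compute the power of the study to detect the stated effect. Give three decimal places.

Noncentrality parameter: δ = d·√n = 0.75 × √11 = 2.4875
Two-sided α = 0.01 → critical value z_{0.005} = 2.576.
Power = Φ(δ − 2.576) + Φ(−δ − 2.576) = Φ(-0.088) + Φ(-5.063) = 0.4648 + 0.0000 = 0.4648.

Power ≈ 0.465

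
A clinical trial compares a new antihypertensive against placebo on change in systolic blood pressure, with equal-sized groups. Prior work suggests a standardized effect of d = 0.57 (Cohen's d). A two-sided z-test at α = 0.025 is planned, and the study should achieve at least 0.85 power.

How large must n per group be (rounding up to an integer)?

Set Φ(δ − 2.241) = 0.85; then δ − 2.241 = Φ⁻¹(0.85) = 1.036, giving δ = 3.278.
(For δ > 0 the lower-tail rejection region contributes negligibly to power, so the one-term inversion is standard.)
δ = d·√(n/2) ⇒ n = 2(δ/d)² = 2 × (3.278 / 0.57)² = 66.14.
Round up to the next whole unit.

n = 67 per group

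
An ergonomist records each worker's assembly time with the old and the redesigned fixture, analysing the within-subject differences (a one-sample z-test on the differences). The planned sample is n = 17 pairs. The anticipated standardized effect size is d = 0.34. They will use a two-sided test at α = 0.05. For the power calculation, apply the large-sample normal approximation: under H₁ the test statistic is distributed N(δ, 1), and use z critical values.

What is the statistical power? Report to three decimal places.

Noncentrality parameter: δ = d·√n = 0.34 × √17 = 1.4019
Two-sided α = 0.05 → critical value z_{0.025} = 1.960.
Power = Φ(δ − 1.960) + Φ(−δ − 1.960) = Φ(-0.558) + Φ(-3.362) = 0.2884 + 0.0004 = 0.2888.

Power ≈ 0.289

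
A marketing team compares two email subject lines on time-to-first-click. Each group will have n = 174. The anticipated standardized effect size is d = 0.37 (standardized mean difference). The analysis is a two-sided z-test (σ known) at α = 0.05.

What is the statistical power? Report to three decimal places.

Power ≈ 0.932

Noncentrality parameter: δ = d·√(n/2) = 0.37 × √(174/2) = 3.4511
Two-sided α = 0.05 → critical value z_{0.025} = 1.960.
Power = Φ(δ − 1.960) + Φ(−δ − 1.960) = Φ(1.491) + Φ(-5.411) = 0.9320 + 0.0000 = 0.9320.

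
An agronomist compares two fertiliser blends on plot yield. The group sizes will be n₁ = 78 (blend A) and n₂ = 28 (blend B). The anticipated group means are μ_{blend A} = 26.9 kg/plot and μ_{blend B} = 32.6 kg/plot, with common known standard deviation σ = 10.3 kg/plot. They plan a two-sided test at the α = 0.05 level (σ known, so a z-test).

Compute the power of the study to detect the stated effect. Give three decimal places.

Power ≈ 0.710

Standardized effect: d = |μ_{blend A} − μ_{blend B}| / σ = |26.9 − 32.6| / 10.3 = 0.5534
Noncentrality parameter: δ = d / √(1/n₁ + 1/n₂) = 0.5534 / √(1/78 + 1/28) = 2.5120
Two-sided α = 0.05 → critical value z_{0.025} = 1.960.
Power = Φ(δ − 1.960) + Φ(−δ − 1.960) = Φ(0.552) + Φ(-4.472) = 0.7095 + 0.0000 = 0.7095.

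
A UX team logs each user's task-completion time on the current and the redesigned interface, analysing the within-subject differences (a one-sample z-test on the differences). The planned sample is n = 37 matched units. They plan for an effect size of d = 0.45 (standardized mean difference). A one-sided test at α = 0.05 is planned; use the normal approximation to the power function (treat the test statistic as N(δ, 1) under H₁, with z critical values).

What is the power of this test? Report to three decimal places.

Power ≈ 0.863

Noncentrality parameter: δ = d·√n = 0.45 × √37 = 2.7372
Critical value for a one-sided test at α = 0.05: z_α = 1.645.
Power = P(Z > 1.645 − δ) = Φ(1.092) = 0.8627.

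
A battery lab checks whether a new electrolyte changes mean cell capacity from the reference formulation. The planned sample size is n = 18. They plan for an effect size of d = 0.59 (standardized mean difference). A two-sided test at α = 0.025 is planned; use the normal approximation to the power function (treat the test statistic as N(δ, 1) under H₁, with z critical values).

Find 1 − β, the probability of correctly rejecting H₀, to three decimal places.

Noncentrality parameter: δ = d·√n = 0.59 × √18 = 2.5032
Two-sided α = 0.025 → critical value z_{0.0125} = 2.241.
Power = Φ(δ − 2.241) + Φ(−δ − 2.241) = Φ(0.262) + Φ(-4.745) = 0.6032 + 0.0000 = 0.6032.

Power ≈ 0.603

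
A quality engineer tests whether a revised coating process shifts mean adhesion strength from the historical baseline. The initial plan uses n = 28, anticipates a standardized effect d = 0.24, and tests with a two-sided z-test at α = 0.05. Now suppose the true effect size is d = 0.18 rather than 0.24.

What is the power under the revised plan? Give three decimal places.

Power ≈ 0.159

With d = 0.18: δ = d·√n = 0.18 × √28 = 0.9525. Critical value z_{0.025} = 1.960.
Revised power = Φ(δ − 1.960) + Φ(−δ − 1.960) = Φ(-1.007) + Φ(-2.912) = 0.1568 + 0.0018 = 0.1586.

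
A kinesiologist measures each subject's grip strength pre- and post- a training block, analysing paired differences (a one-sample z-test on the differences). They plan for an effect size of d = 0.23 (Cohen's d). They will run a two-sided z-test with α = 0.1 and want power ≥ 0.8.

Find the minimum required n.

Set Φ(δ − 1.645) = 0.8; then δ − 1.645 = Φ⁻¹(0.8) = 0.842, giving δ = 2.486.
(The Φ(−δ − z_{α/2}) term is vanishingly small for δ > 0 and is dropped in the standard sample-size formula.)
δ = d·√n ⇒ n = (δ/d)² = (2.486 / 0.23)² = 116.87.
Rounding up, n = 117.

n = 117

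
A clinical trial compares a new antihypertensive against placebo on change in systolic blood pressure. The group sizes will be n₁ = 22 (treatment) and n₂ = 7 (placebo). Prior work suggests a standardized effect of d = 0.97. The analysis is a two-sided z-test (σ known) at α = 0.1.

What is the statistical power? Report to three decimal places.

Power ≈ 0.723

Noncentrality parameter: δ = d / √(1/n₁ + 1/n₂) = 0.97 / √(1/22 + 1/7) = 2.2353
Critical value for a two-sided test at α = 0.1: z_{α/2} = 1.645.
Power = Φ(δ − 1.645) + Φ(−δ − 1.645) = Φ(0.590) + Φ(-3.880) = 0.7225 + 0.0001 = 0.7226.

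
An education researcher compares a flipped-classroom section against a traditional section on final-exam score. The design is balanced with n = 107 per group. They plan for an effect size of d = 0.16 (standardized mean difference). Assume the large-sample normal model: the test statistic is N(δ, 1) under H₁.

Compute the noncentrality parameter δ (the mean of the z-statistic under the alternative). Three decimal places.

δ ≈ 1.170

The noncentrality parameter scales effect size by the design's sample-size factor: δ = d·√(n/2) = 0.16 × √(107/2) = 1.1703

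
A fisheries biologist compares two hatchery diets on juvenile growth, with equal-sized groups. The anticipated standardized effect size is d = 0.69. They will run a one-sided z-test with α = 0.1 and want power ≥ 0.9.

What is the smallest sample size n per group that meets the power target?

n = 28 per group

For power 0.9 need Φ(δ − z_{0.1}) = 0.9, so δ = z_{0.1} + z_{0.10} = 1.282 + 1.282 = 2.563.
δ = d·√(n/2) ⇒ n = 2(δ/d)² = 2 × (2.563 / 0.69)² = 27.60.
Rounding up, n = 28 per group.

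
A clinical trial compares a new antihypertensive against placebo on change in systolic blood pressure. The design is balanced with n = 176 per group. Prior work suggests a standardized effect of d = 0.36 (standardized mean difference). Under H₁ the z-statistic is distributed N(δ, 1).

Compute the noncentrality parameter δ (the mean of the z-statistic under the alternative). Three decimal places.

δ ≈ 3.377

The noncentrality parameter scales effect size by the design's sample-size factor: δ = d·√(n/2) = 0.36 × √(176/2) = 3.3771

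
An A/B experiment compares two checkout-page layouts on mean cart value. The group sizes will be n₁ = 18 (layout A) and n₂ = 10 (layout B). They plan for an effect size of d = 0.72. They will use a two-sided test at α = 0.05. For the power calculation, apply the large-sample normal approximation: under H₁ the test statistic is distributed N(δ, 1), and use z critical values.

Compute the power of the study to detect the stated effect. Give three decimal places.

Power ≈ 0.447

Noncentrality parameter: δ = d / √(1/n₁ + 1/n₂) = 0.72 / √(1/18 + 1/10) = 1.8255
Critical value for a two-sided test at α = 0.05: z_{α/2} = 1.960.
Power = Φ(δ − 1.960) + Φ(−δ − 1.960) = Φ(-0.134) + Φ(-3.785) = 0.4465 + 0.0001 = 0.4466.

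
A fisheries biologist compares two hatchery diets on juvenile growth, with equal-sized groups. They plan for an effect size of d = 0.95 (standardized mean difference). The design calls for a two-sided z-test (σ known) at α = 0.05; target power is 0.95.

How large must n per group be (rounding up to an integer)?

n = 29 per group

For power 0.95 need Φ(δ − z_{0.025}) = 0.95, so δ = z_{0.025} + z_{0.05} = 1.960 + 1.645 = 3.605.
(For δ > 0 the lower-tail rejection region contributes negligibly to power, so the one-term inversion is standard.)
δ = d·√(n/2) ⇒ n = 2(δ/d)² = 2 × (3.605 / 0.95)² = 28.80.
Rounding up, n = 29 per group.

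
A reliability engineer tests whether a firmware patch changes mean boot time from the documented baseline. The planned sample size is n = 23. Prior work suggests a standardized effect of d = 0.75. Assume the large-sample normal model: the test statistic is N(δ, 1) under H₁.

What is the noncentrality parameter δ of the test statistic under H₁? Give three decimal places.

The noncentrality parameter scales effect size by the design's sample-size factor: δ = d·√n = 0.75 × √23 = 3.5969

δ ≈ 3.597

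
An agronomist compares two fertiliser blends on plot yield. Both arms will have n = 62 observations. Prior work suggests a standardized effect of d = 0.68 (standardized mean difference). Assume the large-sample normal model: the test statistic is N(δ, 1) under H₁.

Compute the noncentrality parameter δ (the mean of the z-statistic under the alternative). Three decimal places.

δ ≈ 3.786

The noncentrality parameter scales effect size by the design's sample-size factor: δ = d·√(n/2) = 0.68 × √(62/2) = 3.7861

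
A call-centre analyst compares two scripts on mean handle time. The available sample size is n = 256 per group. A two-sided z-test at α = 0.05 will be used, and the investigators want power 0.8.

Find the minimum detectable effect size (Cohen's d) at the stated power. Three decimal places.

d ≈ 0.248

Need Φ(δ − 1.960) = 0.8, so δ = 1.960 + 0.842 = 2.802.
(The second rejection-region term Φ(−δ − z_{α/2}) is negligible and dropped.)
δ = d·√(n/2) ⇒ d = δ/√(n/2) = 2.802/√(256/2) = 0.2476.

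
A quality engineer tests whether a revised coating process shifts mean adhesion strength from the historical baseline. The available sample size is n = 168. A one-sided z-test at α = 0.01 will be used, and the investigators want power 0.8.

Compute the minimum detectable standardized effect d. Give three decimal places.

Required noncentrality: δ = z_{0.01} + z_{0.20} = 2.326 + 0.842 = 3.168.
δ = d·√n ⇒ d = δ/√n = 3.168/√168 = 0.2444.

d ≈ 0.244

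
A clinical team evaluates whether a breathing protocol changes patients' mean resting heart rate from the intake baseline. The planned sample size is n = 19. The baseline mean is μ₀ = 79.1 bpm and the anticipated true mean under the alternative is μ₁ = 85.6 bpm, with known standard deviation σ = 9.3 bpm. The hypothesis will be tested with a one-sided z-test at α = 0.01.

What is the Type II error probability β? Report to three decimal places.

β ≈ 0.236

Standardized effect: d = |μ₁ − μ₀| / σ = |85.6 − 79.1| / 9.3 = 0.6989
Noncentrality parameter: δ = d·√n = 0.6989 × √19 = 3.0465
One-sided α = 0.01 → critical value z_{0.01} = 2.326.
Power = Φ(δ − 2.326) = Φ(0.720) = 0.7643.
Type II error: β = 1 − power = 1 − 0.7643 = 0.2357.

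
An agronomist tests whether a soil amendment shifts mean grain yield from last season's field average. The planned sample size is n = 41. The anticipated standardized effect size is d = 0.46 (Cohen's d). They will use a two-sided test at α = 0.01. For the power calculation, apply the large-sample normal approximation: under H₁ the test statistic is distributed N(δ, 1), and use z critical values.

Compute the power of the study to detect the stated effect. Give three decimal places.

Noncentrality parameter: δ = d·√n = 0.46 × √41 = 2.9454
Critical value for a two-sided test at α = 0.01: z_{α/2} = 2.576.
Power = Φ(δ − 2.576) + Φ(−δ − 2.576) = Φ(0.370) + Φ(-5.521) = 0.6442 + 0.0000 = 0.6442.

Power ≈ 0.644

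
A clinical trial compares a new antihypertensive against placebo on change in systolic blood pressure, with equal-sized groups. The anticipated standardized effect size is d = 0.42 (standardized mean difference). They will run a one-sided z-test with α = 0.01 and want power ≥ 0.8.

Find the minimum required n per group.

n = 114 per group

Set Φ(δ − 2.326) = 0.8; then δ − 2.326 = Φ⁻¹(0.8) = 0.842, giving δ = 3.168.
δ = d·√(n/2) ⇒ n = 2(δ/d)² = 2 × (3.168 / 0.42)² = 113.79.
Round up to the next whole unit.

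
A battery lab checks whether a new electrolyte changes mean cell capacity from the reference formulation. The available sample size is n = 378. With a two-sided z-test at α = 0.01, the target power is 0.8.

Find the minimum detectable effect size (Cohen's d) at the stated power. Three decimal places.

d ≈ 0.176

Required noncentrality: δ = z_{0.005} + z_{0.20} = 2.576 + 0.842 = 3.417.
(The second rejection-region term Φ(−δ − z_{α/2}) is negligible and dropped.)
δ = d·√n ⇒ d = δ/√n = 3.417/√378 = 0.1758.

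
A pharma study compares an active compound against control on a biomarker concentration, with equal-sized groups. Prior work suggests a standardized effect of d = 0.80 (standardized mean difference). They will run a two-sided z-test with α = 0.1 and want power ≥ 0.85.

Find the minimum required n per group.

n = 23 per group

For power 0.85 need Φ(δ − z_{0.05}) = 0.85, so δ = z_{0.05} + z_{0.15} = 1.645 + 1.036 = 2.681.
(For δ > 0 the lower-tail rejection region contributes negligibly to power, so the one-term inversion is standard.)
δ = d·√(n/2) ⇒ n = 2(δ/d)² = 2 × (2.681 / 0.80)² = 22.47.
Rounding up, n = 23 per group.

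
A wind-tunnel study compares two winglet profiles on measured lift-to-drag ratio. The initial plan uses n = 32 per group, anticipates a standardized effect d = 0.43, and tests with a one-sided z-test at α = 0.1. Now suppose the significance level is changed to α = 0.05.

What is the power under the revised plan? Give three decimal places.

Power ≈ 0.530

δ = d·√(n/2) = 0.43 × √(32/2) = 1.7200 (unchanged). New critical value: z_{0.05} = 1.645.
Revised power = Φ(δ − 1.645) = Φ(0.075) = 0.5300.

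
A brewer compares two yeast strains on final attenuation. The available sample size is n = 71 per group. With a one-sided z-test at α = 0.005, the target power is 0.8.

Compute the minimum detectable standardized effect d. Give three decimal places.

d ≈ 0.574

Required noncentrality: δ = z_{0.005} + z_{0.20} = 2.576 + 0.842 = 3.417.
δ = d·√(n/2) ⇒ d = δ/√(n/2) = 3.417/√(71/2) = 0.5736.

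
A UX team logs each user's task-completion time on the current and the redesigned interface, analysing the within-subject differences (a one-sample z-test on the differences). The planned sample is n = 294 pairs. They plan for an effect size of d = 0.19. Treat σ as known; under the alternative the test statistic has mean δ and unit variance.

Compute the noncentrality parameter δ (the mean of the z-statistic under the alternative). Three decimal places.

δ ≈ 3.258

The noncentrality parameter scales effect size by the design's sample-size factor: δ = d·√n = 0.19 × √294 = 3.2578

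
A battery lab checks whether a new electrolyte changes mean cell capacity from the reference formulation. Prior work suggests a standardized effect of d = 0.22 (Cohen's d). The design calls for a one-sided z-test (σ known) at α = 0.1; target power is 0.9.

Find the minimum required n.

n = 136

For power 0.9 need Φ(δ − z_{0.1}) = 0.9, so δ = z_{0.1} + z_{0.10} = 1.282 + 1.282 = 2.563.
δ = d·√n ⇒ n = (δ/d)² = (2.563 / 0.22)² = 135.73.
Round up to the next whole unit.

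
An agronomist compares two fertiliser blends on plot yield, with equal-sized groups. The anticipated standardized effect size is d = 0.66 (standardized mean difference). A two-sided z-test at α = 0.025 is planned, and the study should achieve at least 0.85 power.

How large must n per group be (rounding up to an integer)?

n = 50 per group

Set Φ(δ − 2.241) = 0.85; then δ − 2.241 = Φ⁻¹(0.85) = 1.036, giving δ = 3.278.
(Ignoring the negligible lower-tail rejection probability gives the usual closed-form inversion.)
δ = d·√(n/2) ⇒ n = 2(δ/d)² = 2 × (3.278 / 0.66)² = 49.33.
Round up to the next whole unit.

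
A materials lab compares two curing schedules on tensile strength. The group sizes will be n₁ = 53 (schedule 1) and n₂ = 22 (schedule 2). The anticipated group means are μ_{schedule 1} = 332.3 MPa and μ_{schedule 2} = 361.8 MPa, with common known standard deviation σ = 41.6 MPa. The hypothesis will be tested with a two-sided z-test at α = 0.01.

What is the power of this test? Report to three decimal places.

Power ≈ 0.587

Standardized effect: d = |μ_{schedule 1} − μ_{schedule 2}| / σ = |332.3 − 361.8| / 41.6 = 0.7091
Noncentrality parameter: δ = d / √(1/n₁ + 1/n₂) = 0.7091 / √(1/53 + 1/22) = 2.7961
Critical value for a two-sided test at α = 0.01: z_{α/2} = 2.576.
Power = Φ(δ − 2.576) + Φ(−δ − 2.576) = Φ(0.220) + Φ(-5.372) = 0.5872 + 0.0000 = 0.5872.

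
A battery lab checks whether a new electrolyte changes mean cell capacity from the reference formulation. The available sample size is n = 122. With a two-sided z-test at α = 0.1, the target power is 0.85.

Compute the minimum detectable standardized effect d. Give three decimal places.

Required noncentrality: δ = z_{0.05} + z_{0.15} = 1.645 + 1.036 = 2.681.
(The second rejection-region term Φ(−δ − z_{α/2}) is negligible and dropped.)
δ = d·√n ⇒ d = δ/√n = 2.681/√122 = 0.2428.

d ≈ 0.243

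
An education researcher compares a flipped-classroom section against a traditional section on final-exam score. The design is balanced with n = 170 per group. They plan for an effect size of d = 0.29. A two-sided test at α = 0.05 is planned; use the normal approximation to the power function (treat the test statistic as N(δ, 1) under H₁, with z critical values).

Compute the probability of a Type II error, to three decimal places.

β ≈ 0.238

Noncentrality parameter: λ = d·√(n/2) = 0.29 × √(170/2) = 2.6737
Two-sided α = 0.05 → critical value z_{0.025} = 1.960.
Power = Φ(λ − 1.960) + Φ(−λ − 1.960) = Φ(0.714) + Φ(-4.634) = 0.7623 + 0.0000 = 0.7623.
Type II error: β = 1 − power = 1 − 0.7623 = 0.2377.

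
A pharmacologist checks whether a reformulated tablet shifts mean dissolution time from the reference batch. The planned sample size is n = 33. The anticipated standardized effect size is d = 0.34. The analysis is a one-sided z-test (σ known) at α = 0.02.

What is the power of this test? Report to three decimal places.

Noncentrality parameter: δ = d·√n = 0.34 × √33 = 1.9532
Critical value for a one-sided test at α = 0.02: z_α = 2.054.
Power = P(Z > 2.054 − δ) = Φ(-0.101) = 0.4599.

Power ≈ 0.460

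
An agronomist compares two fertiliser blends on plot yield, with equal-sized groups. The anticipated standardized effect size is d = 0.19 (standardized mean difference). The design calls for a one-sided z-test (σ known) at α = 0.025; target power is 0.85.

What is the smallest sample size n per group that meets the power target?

Set Φ(δ − 1.960) = 0.85; then δ − 1.960 = Φ⁻¹(0.85) = 1.036, giving δ = 2.996.
δ = d·√(n/2) ⇒ n = 2(δ/d)² = 2 × (2.996 / 0.19)² = 497.42.
Rounding up, n = 498 per group.

n = 498 per group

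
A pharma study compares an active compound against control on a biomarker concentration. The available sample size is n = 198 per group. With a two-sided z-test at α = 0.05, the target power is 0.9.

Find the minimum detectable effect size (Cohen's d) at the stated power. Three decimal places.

Need Φ(δ − 1.960) = 0.9, so δ = 1.960 + 1.282 = 3.242.
(The second rejection-region term Φ(−δ − z_{α/2}) is negligible and dropped.)
δ = d·√(n/2) ⇒ d = δ/√(n/2) = 3.242/√(198/2) = 0.3258.

d ≈ 0.326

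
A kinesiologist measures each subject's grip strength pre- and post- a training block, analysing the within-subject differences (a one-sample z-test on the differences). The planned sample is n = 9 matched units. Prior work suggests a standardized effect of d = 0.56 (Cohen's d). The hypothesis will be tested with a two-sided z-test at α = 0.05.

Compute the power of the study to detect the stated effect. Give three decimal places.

Noncentrality parameter: δ = d·√n = 0.56 × √9 = 1.6800
Critical value for a two-sided test at α = 0.05: z_{α/2} = 1.960.
Power = Φ(δ − 1.960) + Φ(−δ − 1.960) = Φ(-0.280) + Φ(-3.640) = 0.3898 + 0.0001 = 0.3899.

Power ≈ 0.390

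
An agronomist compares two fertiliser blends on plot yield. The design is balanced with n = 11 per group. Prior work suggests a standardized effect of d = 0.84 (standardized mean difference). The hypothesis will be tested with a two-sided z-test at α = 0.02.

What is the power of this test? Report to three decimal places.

Power ≈ 0.361

Noncentrality parameter: δ = d·√(n/2) = 0.84 × √(11/2) = 1.9700
Two-sided α = 0.02 → critical value z_{0.01} = 2.326.
Power = Φ(δ − 2.326) + Φ(−δ − 2.326) = Φ(-0.356) + Φ(-4.296) = 0.3608 + 0.0000 = 0.3608.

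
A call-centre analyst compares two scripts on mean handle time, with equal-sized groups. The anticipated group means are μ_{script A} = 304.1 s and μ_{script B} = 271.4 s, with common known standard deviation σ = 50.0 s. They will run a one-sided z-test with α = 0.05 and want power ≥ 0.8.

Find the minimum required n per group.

Standardized effect: d = |μ_{script A} − μ_{script B}| / σ = |304.1 − 271.4| / 50.0 = 0.6540
For power 0.8 need Φ(δ − z_{0.05}) = 0.8, so δ = z_{0.05} + z_{0.20} = 1.645 + 0.842 = 2.486.
δ = d·√(n/2) ⇒ n = 2(δ/d)² = 2 × (2.486 / 0.6540)² = 28.91.
Round up to the next whole unit.

n = 29 per group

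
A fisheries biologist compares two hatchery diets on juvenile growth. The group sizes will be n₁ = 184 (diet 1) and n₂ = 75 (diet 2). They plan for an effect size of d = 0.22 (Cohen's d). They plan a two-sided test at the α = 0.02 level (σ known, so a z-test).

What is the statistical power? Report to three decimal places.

Power ≈ 0.236

Noncentrality parameter: δ = d / √(1/n₁ + 1/n₂) = 0.22 / √(1/184 + 1/75) = 1.6059
Two-sided α = 0.02 → critical value z_{0.01} = 2.326.
Power = Φ(δ − 2.326) + Φ(−δ − 2.326) = Φ(-0.720) + Φ(-3.932) = 0.2356 + 0.0000 = 0.2357.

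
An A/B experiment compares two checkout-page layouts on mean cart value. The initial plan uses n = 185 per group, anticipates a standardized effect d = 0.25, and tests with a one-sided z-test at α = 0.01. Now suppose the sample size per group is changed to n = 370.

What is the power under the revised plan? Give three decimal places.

Power ≈ 0.859

With n = 370 per group: δ = d·√(n/2) = 0.25 × √(370/2) = 3.4004. Critical value z_{0.01} = 2.326.
Revised power = P(Z > 2.326 − δ) = Φ(1.074) = 0.8586.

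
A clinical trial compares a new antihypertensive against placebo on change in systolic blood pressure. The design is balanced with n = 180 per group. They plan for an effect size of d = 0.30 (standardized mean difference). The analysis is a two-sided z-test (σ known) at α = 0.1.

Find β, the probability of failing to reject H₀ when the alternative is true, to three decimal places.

β ≈ 0.115

Noncentrality parameter: λ = d·√(n/2) = 0.30 × √(180/2) = 2.8460
Critical value for a two-sided test at α = 0.1: z_{α/2} = 1.645.
Power = Φ(λ − 1.645) + Φ(−λ − 1.645) = Φ(1.201) + Φ(-4.491) = 0.8852 + 0.0000 = 0.8852.
Type II error: β = 1 − power = 1 − 0.8852 = 0.1148.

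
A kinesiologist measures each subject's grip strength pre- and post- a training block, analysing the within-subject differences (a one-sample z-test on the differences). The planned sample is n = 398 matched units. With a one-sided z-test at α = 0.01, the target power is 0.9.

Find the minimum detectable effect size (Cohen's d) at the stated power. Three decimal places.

d ≈ 0.181

Need Φ(δ − 2.326) = 0.9, so δ = 2.326 + 1.282 = 3.608.
δ = d·√n ⇒ d = δ/√n = 3.608/√398 = 0.1808.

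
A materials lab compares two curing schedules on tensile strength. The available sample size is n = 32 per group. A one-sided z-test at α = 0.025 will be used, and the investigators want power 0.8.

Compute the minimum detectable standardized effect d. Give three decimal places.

Required noncentrality: δ = z_{0.025} + z_{0.20} = 1.960 + 0.842 = 2.802.
δ = d·√(n/2) ⇒ d = δ/√(n/2) = 2.802/√(32/2) = 0.7004.

d ≈ 0.700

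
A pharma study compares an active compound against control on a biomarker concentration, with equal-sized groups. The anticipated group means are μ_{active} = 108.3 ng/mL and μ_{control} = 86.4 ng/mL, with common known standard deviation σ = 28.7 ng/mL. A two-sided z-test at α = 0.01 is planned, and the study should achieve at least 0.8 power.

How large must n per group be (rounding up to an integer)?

n = 41 per group

Standardized effect: d = |μ_{active} − μ_{control}| / σ = |108.3 − 86.4| / 28.7 = 0.7631
For power 0.8 need Φ(δ − z_{0.005}) = 0.8, so δ = z_{0.005} + z_{0.20} = 2.576 + 0.842 = 3.417.
(For δ > 0 the lower-tail rejection region contributes negligibly to power, so the one-term inversion is standard.)
δ = d·√(n/2) ⇒ n = 2(δ/d)² = 2 × (3.417 / 0.7631)² = 40.12.
Rounding up, n = 41 per group.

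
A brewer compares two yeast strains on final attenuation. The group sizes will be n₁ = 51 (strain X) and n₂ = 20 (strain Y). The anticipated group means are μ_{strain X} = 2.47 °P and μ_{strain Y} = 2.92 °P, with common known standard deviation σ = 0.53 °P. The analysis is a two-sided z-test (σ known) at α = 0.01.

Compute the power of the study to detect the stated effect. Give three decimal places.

Standardized effect: d = |μ_{strain X} − μ_{strain Y}| / σ = |2.47 − 2.92| / 0.53 = 0.8491
Noncentrality parameter: δ = d / √(1/n₁ + 1/n₂) = 0.8491 / √(1/51 + 1/20) = 3.2182
Two-sided α = 0.01 → critical value z_{0.005} = 2.576.
Power = Φ(δ − 2.576) + Φ(−δ − 2.576) = Φ(0.642) + Φ(-5.794) = 0.7397 + 0.0000 = 0.7397.

Power ≈ 0.740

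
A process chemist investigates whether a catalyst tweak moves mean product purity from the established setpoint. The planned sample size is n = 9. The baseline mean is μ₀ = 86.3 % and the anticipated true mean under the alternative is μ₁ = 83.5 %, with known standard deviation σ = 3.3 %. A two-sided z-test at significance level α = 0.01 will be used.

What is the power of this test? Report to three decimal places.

Standardized effect: d = |μ₁ − μ₀| / σ = |83.5 − 86.3| / 3.3 = 0.8485
Noncentrality parameter: δ = d·√n = 0.8485 × √9 = 2.5455
Critical value for a two-sided test at α = 0.01: z_{α/2} = 2.576.
Power = Φ(δ − 2.576) + Φ(−δ − 2.576) = Φ(-0.030) + Φ(-5.121) = 0.4879 + 0.0000 = 0.4879.

Power ≈ 0.488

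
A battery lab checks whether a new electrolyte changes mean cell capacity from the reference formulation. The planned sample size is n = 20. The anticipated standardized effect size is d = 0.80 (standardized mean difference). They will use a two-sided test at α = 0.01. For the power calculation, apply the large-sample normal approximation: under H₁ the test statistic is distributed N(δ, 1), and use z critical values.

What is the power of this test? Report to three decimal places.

Power ≈ 0.842

Noncentrality parameter: δ = d·√n = 0.80 × √20 = 3.5777
Two-sided α = 0.01 → critical value z_{0.005} = 2.576.
Power = Φ(δ − 2.576) + Φ(−δ − 2.576) = Φ(1.002) + Φ(-6.154) = 0.8418 + 0.0000 = 0.8418.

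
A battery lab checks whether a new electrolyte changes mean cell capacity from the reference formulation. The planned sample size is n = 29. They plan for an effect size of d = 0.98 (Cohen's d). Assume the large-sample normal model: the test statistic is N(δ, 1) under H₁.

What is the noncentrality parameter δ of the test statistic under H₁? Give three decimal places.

The noncentrality parameter scales effect size by the design's sample-size factor: δ = d·√n = 0.98 × √29 = 5.2775

δ ≈ 5.277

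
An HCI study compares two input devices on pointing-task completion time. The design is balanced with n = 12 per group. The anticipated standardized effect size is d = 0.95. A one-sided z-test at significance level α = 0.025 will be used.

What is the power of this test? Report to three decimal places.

Power ≈ 0.643

Noncentrality parameter: δ = d·√(n/2) = 0.95 × √(12/2) = 2.3270
One-sided α = 0.025 → critical value z_{0.025} = 1.960.
Power = P(Z > 1.960 − δ) = Φ(0.367) = 0.6432.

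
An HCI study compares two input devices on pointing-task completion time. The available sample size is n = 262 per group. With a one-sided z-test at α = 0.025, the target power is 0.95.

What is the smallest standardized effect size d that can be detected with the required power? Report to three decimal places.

d ≈ 0.315

Required noncentrality: δ = z_{0.025} + z_{0.05} = 1.960 + 1.645 = 3.605.
δ = d·√(n/2) ⇒ d = δ/√(n/2) = 3.605/√(262/2) = 0.3150.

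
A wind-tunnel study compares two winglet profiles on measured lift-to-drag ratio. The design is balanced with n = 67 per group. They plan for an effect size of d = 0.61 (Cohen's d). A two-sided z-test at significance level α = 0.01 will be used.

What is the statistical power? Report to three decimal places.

Power ≈ 0.830

Noncentrality parameter: δ = d·√(n/2) = 0.61 × √(67/2) = 3.5306
Critical value for a two-sided test at α = 0.01: z_{α/2} = 2.576.
Power = Φ(δ − 2.576) + Φ(−δ − 2.576) = Φ(0.955) + Φ(-6.106) = 0.8302 + 0.0000 = 0.8302.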